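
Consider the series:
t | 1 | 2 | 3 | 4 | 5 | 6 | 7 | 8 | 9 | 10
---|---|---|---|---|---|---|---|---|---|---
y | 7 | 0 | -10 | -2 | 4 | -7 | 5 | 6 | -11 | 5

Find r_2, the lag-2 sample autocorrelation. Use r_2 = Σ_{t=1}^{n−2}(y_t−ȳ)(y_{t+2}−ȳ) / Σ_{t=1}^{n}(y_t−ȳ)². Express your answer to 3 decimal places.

Mean ȳ = (7 + 0 − 10 − 2 + 4 − 7 + 5 + 6 − 11 + 5)/10 = -0.3000
Numerator Σ_{t=1}^{8}(y_t−ȳ)(y_{t+2}−ȳ) = -144.3800
Denominator Σ(y_t−ȳ)² = 424.1000
r_2 = -144.3800 / 424.1000 = -0.340

-0.340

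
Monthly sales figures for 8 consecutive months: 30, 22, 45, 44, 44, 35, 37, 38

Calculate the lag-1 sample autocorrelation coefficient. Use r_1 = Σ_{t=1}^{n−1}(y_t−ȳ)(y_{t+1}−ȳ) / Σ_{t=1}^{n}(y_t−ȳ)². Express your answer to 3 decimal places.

Mean ȳ = (30 + 22 + 45 + 44 + 44 + 35 + 37 + 38)/8 = 36.8750
Deviations from mean: -6.8750, -14.8750, 8.1250, 7.1250, 7.1250, -1.8750, 0.1250, 1.1250
Σ(y_t−ȳ)(y_{t+1}−ȳ) = (102.2656) + (-120.8594) + (57.8906) + (50.7656) + (-13.3594) + (-0.2344) + (0.1406) = 76.6094
Denominator Σ(y_t−ȳ)² = 440.8750
r_1 = 76.6094 / 440.8750 = 0.174

0.174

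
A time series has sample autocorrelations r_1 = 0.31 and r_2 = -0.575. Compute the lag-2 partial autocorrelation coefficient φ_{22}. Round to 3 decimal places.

-0.742

φ_{22} = (r_2 − r_1²) / (1 − r_1²)
r_1² = (0.31)² = 0.0961
Numerator = -0.575 − 0.0961 = -0.6711; denominator = 1 − 0.0961 = 0.9039
φ_{22} = -0.6711 / 0.9039 = -0.742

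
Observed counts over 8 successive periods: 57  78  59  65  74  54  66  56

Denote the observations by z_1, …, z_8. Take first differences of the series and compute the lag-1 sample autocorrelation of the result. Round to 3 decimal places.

-0.640

First differences Δz: 21, -19, 6, 9, -20, 12, -10
Mean of differences = -0.1429
Numerator Σ(Δz_t−Δz̄)(Δz_{t+1}−Δz̄) = -1000.7347
Denominator Σ(Δz_t−Δz̄)² = 1562.8571
r_1(Δz) = -1000.7347 / 1562.8571 = -0.640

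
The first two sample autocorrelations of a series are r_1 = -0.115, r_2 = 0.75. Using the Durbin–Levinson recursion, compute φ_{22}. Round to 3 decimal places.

0.747

φ_{22} = (r_2 − r_1²) / (1 − r_1²)
r_1² = (-0.115)² = 0.013225
Numerator = 0.75 − 0.0132 = 0.7368; denominator = 1 − 0.0132 = 0.9868
φ_{22} = 0.7368 / 0.9868 = 0.747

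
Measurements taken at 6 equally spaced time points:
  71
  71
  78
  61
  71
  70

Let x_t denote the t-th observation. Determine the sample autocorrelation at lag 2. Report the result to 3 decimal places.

Mean x̄ = (71 + 71 + 78 + 61 + 71 + 70)/6 = 70.3333
Deviations from mean: 0.6667, 0.6667, 7.6667, -9.3333, 0.6667, -0.3333
Numerator Σ_{t=1}^{4}(x_t−x̄)(x_{t+2}−x̄) = 7.1111
Denominator Σ(x_t−x̄)² = 147.3333
r_2 = 7.1111 / 147.3333 = 0.048

0.048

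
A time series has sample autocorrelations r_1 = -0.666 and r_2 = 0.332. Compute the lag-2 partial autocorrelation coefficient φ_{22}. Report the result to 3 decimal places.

φ_{22} = (r_2 − r_1²) / (1 − r_1²)
r_1² = (-0.666)² = 0.443556
Numerator = 0.332 − 0.4436 = -0.1116; denominator = 1 − 0.4436 = 0.5564
φ_{22} = -0.1116 / 0.5564 = -0.200

-0.200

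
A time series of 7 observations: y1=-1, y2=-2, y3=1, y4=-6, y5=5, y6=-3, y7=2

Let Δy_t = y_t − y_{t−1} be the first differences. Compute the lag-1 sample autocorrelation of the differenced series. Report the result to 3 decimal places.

First differences Δy: -1, 3, -7, 11, -8, 5
Mean of differences = 0.5000
Numerator Σ(Δy_t−Δȳ)(Δy_{t+1}−Δȳ) = -228.7500
Denominator Σ(Δy_t−Δȳ)² = 267.5000
r_1(Δy) = -228.7500 / 267.5000 = -0.855

-0.855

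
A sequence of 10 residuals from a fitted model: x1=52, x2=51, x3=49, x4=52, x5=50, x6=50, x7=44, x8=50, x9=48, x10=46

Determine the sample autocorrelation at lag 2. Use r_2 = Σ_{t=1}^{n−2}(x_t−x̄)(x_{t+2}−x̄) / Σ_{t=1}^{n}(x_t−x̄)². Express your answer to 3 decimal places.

Mean x̄ = (52 + 51 + 49 + 52 + 50 + 50 + 44 + 50 + 48 + 46)/10 = 49.2000
Numerator Σ_{t=1}^{8}(x_t−x̄)(x_{t+2}−x̄) = 6.7200
Denominator Σ(x_t−x̄)² = 59.6000
r_2 = 6.7200 / 59.6000 = 0.113

0.113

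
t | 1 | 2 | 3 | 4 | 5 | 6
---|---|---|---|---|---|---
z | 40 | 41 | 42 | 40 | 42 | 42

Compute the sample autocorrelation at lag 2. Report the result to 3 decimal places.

Mean z̄ = (40 + 41 + 42 + 40 + 42 + 42)/6 = 41.1667
Numerator Σ_{t=1}^{4}(z_t−z̄)(z_{t+2}−z̄) = -1.0556
Denominator Σ(z_t−z̄)² = 4.8333
r_2 = -1.0556 / 4.8333 = -0.218

-0.218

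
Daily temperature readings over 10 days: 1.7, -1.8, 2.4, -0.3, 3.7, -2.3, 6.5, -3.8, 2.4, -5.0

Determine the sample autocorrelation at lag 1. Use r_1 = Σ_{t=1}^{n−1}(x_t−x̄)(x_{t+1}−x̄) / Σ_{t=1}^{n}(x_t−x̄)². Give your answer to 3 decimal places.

-0.691

Mean x̄ = (1.7 − 1.8 + 2.4 − 0.3 + 3.7 − 2.3 + 6.5 − 3.8 + 2.4 − 5.0)/10 = 0.3500
Numerator Σ_{t=1}^{9}(x_t−x̄)(x_{t+1}−x̄) = -80.9925
Denominator Σ(x_t−x̄)² = 117.1850
r_1 = -80.9925 / 117.1850 = -0.691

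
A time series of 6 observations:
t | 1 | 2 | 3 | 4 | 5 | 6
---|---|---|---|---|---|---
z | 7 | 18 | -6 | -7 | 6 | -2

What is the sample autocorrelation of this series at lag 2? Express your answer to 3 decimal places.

-0.372

Mean z̄ = (7 + 18 − 6 − 7 + 6 − 2)/6 = 2.6667
Deviations from mean: 4.3333, 15.3333, -8.6667, -9.6667, 3.3333, -4.6667
Σ(z_t−z̄)(z_{t+2}−z̄) = (-37.5556) + (-148.2222) + (-28.8889) + (45.1111) = -169.5556
Denominator Σ(z_t−z̄)² = 455.3333
r_2 = -169.5556 / 455.3333 = -0.372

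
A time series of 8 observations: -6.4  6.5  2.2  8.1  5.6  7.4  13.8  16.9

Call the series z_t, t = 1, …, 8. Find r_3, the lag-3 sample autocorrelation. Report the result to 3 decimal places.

Mean z̄ = (-6.4 + 6.5 + 2.2 + 8.1 + 5.6 + 7.4 + 13.8 + 16.9)/8 = 6.7625
Deviations from mean: -13.1625, -0.2625, -4.5625, 1.3375, -1.1625, 0.6375, 7.0375, 10.1375
Σ(z_t−z̄)(z_{t+3}−z̄) = (-17.6048) + (0.3052) + (-2.9086) + (9.4127) + (-11.7848) = -22.5805
Denominator Σ(z_t−z̄)² = 349.9788
r_3 = -22.5805 / 349.9788 = -0.065

-0.065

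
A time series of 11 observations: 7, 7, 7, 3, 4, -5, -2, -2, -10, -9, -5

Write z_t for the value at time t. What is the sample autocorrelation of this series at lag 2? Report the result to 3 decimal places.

Mean z̄ = (7 + 7 + 7 + 3 + 4 − 5 − 2 − 2 − 10 − 9 − 5)/11 = -0.4545
Numerator Σ_{t=1}^{9}(z_t−z̄)(z_{t+2}−z̄) = 170.3140
Denominator Σ(z_t−z̄)² = 408.7273
r_2 = 170.3140 / 408.7273 = 0.417

0.417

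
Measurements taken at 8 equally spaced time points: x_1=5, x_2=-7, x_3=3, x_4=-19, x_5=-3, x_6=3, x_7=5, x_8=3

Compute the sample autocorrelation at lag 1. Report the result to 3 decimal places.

Mean x̄ = (5 − 7 + 3 − 19 − 3 + 3 + 5 + 3)/8 = -1.2500
Deviations from mean: 6.2500, -5.7500, 4.2500, -17.7500, -1.7500, 4.2500, 6.2500, 4.2500
Σ(x_t−x̄)(x_{t+1}−x̄) = (-35.9375) + (-24.4375) + (-75.4375) + (31.0625) + (-7.4375) + (26.5625) + (26.5625) = -59.0625
Denominator Σ(x_t−x̄)² = 483.5000
r_1 = -59.0625 / 483.5000 = -0.122

-0.122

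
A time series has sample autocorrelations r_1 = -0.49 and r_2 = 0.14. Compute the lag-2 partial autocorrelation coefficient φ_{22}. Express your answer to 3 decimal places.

φ_{22} = (r_2 − r_1²) / (1 − r_1²)
r_1² = (-0.49)² = 0.2401
Numerator = 0.14 − 0.2401 = -0.1001; denominator = 1 − 0.2401 = 0.7599
φ_{22} = -0.1001 / 0.7599 = -0.132

-0.132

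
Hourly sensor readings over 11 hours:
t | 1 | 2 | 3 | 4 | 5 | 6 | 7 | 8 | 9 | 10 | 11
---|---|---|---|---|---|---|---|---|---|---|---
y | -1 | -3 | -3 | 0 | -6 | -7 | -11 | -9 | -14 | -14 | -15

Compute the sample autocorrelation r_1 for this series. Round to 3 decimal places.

Mean ȳ = (-1 − 3 − 3 + 0 − 6 − 7 − 11 − 9 − 14 − 14 − 15)/11 = -7.5455
Numerator Σ_{t=1}^{10}(y_t−ȳ)(y_{t+1}−ȳ) = 199.5207
Denominator Σ(y_t−ȳ)² = 296.7273
r_1 = 199.5207 / 296.7273 = 0.672

0.672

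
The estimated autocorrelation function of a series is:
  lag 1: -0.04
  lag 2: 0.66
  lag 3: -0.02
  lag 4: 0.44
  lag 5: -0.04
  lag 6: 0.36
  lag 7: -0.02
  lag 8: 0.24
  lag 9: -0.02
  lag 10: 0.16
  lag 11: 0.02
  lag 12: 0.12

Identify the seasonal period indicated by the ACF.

The largest autocorrelation is r_2 = 0.66, with weaker echoes at lags 4 (0.44), 6 (0.36), 8 (0.24) and 10 (0.16); the remaining lags stay at or below 0.12.
The dominant spike at lag 2 indicates a seasonal period of 2.

2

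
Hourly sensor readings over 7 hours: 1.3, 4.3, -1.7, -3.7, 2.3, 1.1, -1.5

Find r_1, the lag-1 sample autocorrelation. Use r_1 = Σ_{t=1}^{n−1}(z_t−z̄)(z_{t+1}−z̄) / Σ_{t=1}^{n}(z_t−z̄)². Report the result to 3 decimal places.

-0.086

Mean z̄ = (1.3 + 4.3 − 1.7 − 3.7 + 2.3 + 1.1 − 1.5)/7 = 0.3000
Deviations from mean: 1.0000, 4.0000, -2.0000, -4.0000, 2.0000, 0.8000, -1.8000
Σ(z_t−z̄)(z_{t+1}−z̄) = (4.0000) + (-8.0000) + (8.0000) + (-8.0000) + (1.6000) + (-1.4400) = -3.8400
Denominator Σ(z_t−z̄)² = 44.8800
r_1 = -3.8400 / 44.8800 = -0.086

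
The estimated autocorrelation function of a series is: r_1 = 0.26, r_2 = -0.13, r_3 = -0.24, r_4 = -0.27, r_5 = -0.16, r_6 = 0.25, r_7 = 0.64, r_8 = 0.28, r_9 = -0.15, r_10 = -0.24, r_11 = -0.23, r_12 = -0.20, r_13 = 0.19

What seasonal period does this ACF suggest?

7

The largest autocorrelation is r_7 = 0.64; the remaining lags stay at or below 0.28.
The dominant spike at lag 7 indicates a seasonal period of 7.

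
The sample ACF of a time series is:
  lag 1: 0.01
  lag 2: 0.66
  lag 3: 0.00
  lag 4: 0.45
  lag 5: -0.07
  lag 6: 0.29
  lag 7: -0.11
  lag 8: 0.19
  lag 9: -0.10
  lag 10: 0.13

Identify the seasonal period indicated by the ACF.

2

The largest autocorrelation is r_2 = 0.66, with weaker echoes at lags 4 (0.45), 6 (0.29) and 8 (0.19); the remaining lags stay at or below 0.13.
The dominant spike at lag 2 indicates a seasonal period of 2.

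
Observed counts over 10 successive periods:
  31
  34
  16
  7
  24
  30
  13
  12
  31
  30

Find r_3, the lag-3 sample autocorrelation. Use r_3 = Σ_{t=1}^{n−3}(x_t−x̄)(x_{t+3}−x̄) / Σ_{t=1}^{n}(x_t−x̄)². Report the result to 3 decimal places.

Mean x̄ = (31 + 34 + 16 + 7 + 24 + 30 + 13 + 12 + 31 + 30)/10 = 22.8000
Numerator Σ_{t=1}^{7}(x_t−x̄)(x_{t+3}−x̄) = -34.7200
Denominator Σ(x_t−x̄)² = 873.6000
r_3 = -34.7200 / 873.6000 = -0.040

-0.040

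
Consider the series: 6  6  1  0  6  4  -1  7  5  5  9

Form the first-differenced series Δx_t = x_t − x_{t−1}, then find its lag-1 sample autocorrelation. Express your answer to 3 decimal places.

-0.338

First differences Δx: 0, -5, -1, 6, -2, -5, 8, -2, 0, 4
Mean of differences = 0.3000
Numerator Σ(Δx_t−Δx̄)(Δx_{t+1}−Δx̄) = -58.7900
Denominator Σ(Δx_t−Δx̄)² = 174.1000
r_1(Δx) = -58.7900 / 174.1000 = -0.338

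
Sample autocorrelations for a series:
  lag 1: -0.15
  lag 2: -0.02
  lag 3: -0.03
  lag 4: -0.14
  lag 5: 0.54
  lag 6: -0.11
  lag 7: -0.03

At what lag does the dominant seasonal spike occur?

The largest autocorrelation is r_5 = 0.54; the remaining lags stay at or below -0.02.
The dominant spike at lag 5 indicates a seasonal period of 5.

5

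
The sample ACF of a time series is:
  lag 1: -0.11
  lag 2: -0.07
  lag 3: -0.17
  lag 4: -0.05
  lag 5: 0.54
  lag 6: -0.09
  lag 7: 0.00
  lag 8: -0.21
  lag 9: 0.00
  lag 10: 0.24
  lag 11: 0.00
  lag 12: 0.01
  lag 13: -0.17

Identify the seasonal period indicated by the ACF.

5

The largest autocorrelation is r_5 = 0.54, with a weaker echo at lag 10 (0.24); the remaining lags stay at or below 0.01.
The dominant spike at lag 5 indicates a seasonal period of 5.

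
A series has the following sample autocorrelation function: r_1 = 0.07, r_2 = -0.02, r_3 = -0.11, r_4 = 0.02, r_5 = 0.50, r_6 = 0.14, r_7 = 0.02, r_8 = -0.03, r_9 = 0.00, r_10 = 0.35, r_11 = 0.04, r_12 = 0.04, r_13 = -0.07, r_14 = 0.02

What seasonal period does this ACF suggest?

The largest autocorrelation is r_5 = 0.50, with a weaker echo at lag 10 (0.35); the remaining lags stay at or below 0.14.
The dominant spike at lag 5 indicates a seasonal period of 5.

5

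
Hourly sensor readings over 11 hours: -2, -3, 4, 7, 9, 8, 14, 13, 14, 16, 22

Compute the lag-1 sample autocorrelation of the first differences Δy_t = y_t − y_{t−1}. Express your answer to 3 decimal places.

First differences Δy: -1, 7, 3, 2, -1, 6, -1, 1, 2, 6
Mean of differences = 2.4000
Numerator Σ(Δy_t−Δȳ)(Δy_{t+1}−Δȳ) = -32.3600
Denominator Σ(Δy_t−Δȳ)² = 84.4000
r_1(Δy) = -32.3600 / 84.4000 = -0.383

-0.383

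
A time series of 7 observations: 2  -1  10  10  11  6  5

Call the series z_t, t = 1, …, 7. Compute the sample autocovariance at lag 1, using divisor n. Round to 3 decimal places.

Mean z̄ = (2 − 1 + 10 + 10 + 11 + 6 + 5)/7 = 6.1429
Σ_{t=1}^{6}(z_t−z̄)(z_{t+1}−z̄) = 35.1224
γ_1 = 35.1224 / 7 = 5.017

5.017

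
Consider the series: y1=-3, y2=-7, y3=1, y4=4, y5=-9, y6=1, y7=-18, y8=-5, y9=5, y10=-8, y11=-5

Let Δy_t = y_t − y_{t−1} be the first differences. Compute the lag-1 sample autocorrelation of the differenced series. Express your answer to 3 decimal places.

First differences Δy: -4, 8, 3, -13, 10, -19, 13, 10, -13, 3
Mean of differences = -0.2000
Numerator Σ(Δy_t−Δȳ)(Δy_{t+1}−Δȳ) = -653.2400
Denominator Σ(Δy_t−Δȳ)² = 1165.6000
r_1(Δy) = -653.2400 / 1165.6000 = -0.560

-0.560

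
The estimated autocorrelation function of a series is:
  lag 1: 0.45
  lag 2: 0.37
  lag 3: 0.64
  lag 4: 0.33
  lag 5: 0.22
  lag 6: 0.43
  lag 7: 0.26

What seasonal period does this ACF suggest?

The largest autocorrelation is r_3 = 0.64; the remaining lags stay at or below 0.45. The elevated value at lag 1 (0.45), dropping to 0.37 at lag 2, reflects decaying short-term dependence rather than seasonality.
The dominant spike at lag 3 indicates a seasonal period of 3.

3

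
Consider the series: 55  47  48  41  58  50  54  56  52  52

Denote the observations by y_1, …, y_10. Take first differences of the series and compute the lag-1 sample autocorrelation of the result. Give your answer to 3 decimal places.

-0.598

First differences Δy: -8, 1, -7, 17, -8, 4, 2, -4, 0
Mean of differences = -0.3333
Numerator Σ(Δy_t−Δȳ)(Δy_{t+1}−Δȳ) = -300.4444
Denominator Σ(Δy_t−Δȳ)² = 502.0000
r_1(Δy) = -300.4444 / 502.0000 = -0.598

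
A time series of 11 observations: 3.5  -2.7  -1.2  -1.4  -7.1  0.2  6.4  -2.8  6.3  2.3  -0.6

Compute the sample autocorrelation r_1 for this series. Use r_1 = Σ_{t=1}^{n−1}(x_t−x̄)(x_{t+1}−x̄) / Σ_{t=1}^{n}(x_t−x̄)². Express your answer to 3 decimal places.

-0.103

Mean x̄ = (3.5 − 2.7 − 1.2 − 1.4 − 7.1 + 0.2 + 6.4 − 2.8 + 6.3 + 2.3 − 0.6)/11 = 0.2636
Numerator Σ_{t=1}^{10}(x_t−x̄)(x_{t+1}−x̄) = -17.2495
Denominator Σ(x_t−x̄)² = 166.7655
r_1 = -17.2495 / 166.7655 = -0.103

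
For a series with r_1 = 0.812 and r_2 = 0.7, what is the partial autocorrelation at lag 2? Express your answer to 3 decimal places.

φ_{22} = (r_2 − r_1²) / (1 − r_1²)
r_1² = (0.812)² = 0.659344
Numerator = 0.7 − 0.6593 = 0.0407; denominator = 1 − 0.6593 = 0.3407
φ_{22} = 0.0407 / 0.3407 = 0.119

0.119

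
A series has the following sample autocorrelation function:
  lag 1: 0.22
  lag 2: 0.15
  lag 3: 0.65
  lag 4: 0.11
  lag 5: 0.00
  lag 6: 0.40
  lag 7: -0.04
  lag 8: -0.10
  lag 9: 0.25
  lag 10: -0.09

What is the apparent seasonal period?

3

The largest autocorrelation is r_3 = 0.65, with weaker echoes at lags 6 (0.40) and 9 (0.25); the remaining lags stay at or below 0.22. The elevated value at lag 1 (0.22), dropping to 0.15 at lag 2, reflects decaying short-term dependence rather than seasonality.
The dominant spike at lag 3 indicates a seasonal period of 3.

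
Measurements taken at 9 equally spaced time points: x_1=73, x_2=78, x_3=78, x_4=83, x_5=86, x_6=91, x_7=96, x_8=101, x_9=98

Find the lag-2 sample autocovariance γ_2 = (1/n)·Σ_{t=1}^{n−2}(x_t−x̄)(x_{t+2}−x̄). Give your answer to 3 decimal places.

Mean x̄ = (73 + 78 + 78 + 83 + 86 + 91 + 96 + 101 + 98)/9 = 87.1111
Σ_{t=1}^{7}(x_t−x̄)(x_{t+2}−x̄) = 301.0864
γ_2 = 301.0864 / 9 = 33.454

33.454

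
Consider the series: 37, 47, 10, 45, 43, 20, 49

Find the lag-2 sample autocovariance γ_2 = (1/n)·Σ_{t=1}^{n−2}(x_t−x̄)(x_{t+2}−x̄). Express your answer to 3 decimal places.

Mean x̄ = (37 + 47 + 10 + 45 + 43 + 20 + 49)/7 = 35.8571
Σ_{t=1}^{5}(x_t−x̄)(x_{t+2}−x̄) = -163.4694
γ_2 = -163.4694 / 7 = -23.353

-23.353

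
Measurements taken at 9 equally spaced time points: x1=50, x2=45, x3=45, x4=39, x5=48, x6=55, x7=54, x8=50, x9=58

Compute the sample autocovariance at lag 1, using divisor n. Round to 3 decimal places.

11.358

Mean x̄ = (50 + 45 + 45 + 39 + 48 + 55 + 54 + 50 + 58)/9 = 49.3333
Σ_{t=1}^{8}(x_t−x̄)(x_{t+1}−x̄) = 102.2222
γ_1 = 102.2222 / 9 = 11.358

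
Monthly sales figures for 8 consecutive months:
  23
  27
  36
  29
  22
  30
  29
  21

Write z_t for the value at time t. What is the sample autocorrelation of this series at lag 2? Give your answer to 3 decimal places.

-0.596

Mean z̄ = (23 + 27 + 36 + 29 + 22 + 30 + 29 + 21)/8 = 27.1250
Deviations from mean: -4.1250, -0.1250, 8.8750, 1.8750, -5.1250, 2.8750, 1.8750, -6.1250
Σ(z_t−z̄)(z_{t+2}−z̄) = (-36.6094) + (-0.2344) + (-45.4844) + (5.3906) + (-9.6094) + (-17.6094) = -104.1563
Denominator Σ(z_t−z̄)² = 174.8750
r_2 = -104.1563 / 174.8750 = -0.596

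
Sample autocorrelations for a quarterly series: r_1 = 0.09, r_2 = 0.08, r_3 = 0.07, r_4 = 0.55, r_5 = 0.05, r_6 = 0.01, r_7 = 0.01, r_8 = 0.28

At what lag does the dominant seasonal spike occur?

4

The largest autocorrelation is r_4 = 0.55, with a weaker echo at lag 8 (0.28); the remaining lags stay at or below 0.09.
The dominant spike at lag 4 indicates a seasonal period of 4.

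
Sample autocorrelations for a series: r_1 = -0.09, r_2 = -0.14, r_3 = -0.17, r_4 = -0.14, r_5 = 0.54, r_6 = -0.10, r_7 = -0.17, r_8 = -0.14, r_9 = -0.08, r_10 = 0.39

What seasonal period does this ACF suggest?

The largest autocorrelation is r_5 = 0.54, with a weaker echo at lag 10 (0.39); the remaining lags stay at or below -0.08.
The dominant spike at lag 5 indicates a seasonal period of 5.

5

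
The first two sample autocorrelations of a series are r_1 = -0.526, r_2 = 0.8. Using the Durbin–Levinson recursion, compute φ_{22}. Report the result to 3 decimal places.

φ_{22} = (r_2 − r_1²) / (1 − r_1²)
r_1² = (-0.526)² = 0.276676
Numerator = 0.8 − 0.2767 = 0.5233; denominator = 1 − 0.2767 = 0.7233
φ_{22} = 0.5233 / 0.7233 = 0.723

0.723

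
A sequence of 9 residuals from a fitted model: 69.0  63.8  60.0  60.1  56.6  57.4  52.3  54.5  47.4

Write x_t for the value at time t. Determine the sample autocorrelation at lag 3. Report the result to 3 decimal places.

0.040

Mean x̄ = (69.0 + 63.8 + 60.0 + 60.1 + 56.6 + 57.4 + 52.3 + 54.5 + 47.4)/9 = 57.9000
Numerator Σ_{t=1}^{6}(x_t−x̄)(x_{t+3}−x̄) = 13.0500
Denominator Σ(x_t−x̄)² = 322.3800
r_3 = 13.0500 / 322.3800 = 0.040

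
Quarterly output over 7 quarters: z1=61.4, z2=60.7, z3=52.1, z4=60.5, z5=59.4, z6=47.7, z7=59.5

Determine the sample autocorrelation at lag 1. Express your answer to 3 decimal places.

Mean z̄ = (61.4 + 60.7 + 52.1 + 60.5 + 59.4 + 47.7 + 59.5)/7 = 57.3286
Σ(z_t−z̄)(z_{t+1}−z̄) = (13.7265) + (-17.6278) + (-16.5820) + (6.5694) + (-19.9449) + (-20.9078) = -54.7665
Denominator Σ(z_t−z̄)² = 167.0543
r_1 = -54.7665 / 167.0543 = -0.328

-0.328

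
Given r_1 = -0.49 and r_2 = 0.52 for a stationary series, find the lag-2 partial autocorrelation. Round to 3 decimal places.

φ_{22} = (r_2 − r_1²) / (1 − r_1²)
r_1² = (-0.49)² = 0.2401
Numerator = 0.52 − 0.2401 = 0.2799; denominator = 1 − 0.2401 = 0.7599
φ_{22} = 0.2799 / 0.7599 = 0.368

0.368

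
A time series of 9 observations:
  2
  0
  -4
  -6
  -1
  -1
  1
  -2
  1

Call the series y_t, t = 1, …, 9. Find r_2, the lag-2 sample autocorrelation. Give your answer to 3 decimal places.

-0.202

Mean ȳ = (2 + 0 − 4 − 6 − 1 − 1 + 1 − 2 + 1)/9 = -1.1111
Σ(y_t−ȳ)(y_{t+2}−ȳ) = (-8.9877) + (-5.4321) + (-0.3210) + (-0.5432) + (0.2346) + (-0.0988) + (4.4568) = -10.6914
Denominator Σ(y_t−ȳ)² = 52.8889
r_2 = -10.6914 / 52.8889 = -0.202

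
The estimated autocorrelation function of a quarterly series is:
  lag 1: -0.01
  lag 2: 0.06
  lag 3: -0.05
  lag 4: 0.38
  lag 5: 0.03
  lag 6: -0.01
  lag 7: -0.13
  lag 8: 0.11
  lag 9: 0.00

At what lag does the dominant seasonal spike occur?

The largest autocorrelation is r_4 = 0.38; the remaining lags stay at or below 0.11.
The dominant spike at lag 4 indicates a seasonal period of 4.

4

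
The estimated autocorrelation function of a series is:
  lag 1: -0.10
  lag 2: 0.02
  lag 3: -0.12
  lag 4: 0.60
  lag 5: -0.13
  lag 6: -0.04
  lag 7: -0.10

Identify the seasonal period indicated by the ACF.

The largest autocorrelation is r_4 = 0.60; the remaining lags stay at or below 0.02.
The dominant spike at lag 4 indicates a seasonal period of 4.

4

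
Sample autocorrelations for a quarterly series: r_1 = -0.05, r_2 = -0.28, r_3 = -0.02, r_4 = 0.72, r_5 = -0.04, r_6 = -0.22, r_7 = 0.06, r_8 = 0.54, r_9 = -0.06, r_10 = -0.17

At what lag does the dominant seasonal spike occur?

4

The largest autocorrelation is r_4 = 0.72, with a weaker echo at lag 8 (0.54); the remaining lags stay at or below 0.06.
The dominant spike at lag 4 indicates a seasonal period of 4.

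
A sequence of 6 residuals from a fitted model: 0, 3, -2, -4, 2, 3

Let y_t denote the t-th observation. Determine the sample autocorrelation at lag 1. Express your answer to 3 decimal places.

Mean ȳ = (0 + 3 − 2 − 4 + 2 + 3)/6 = 0.3333
Deviations from mean: -0.3333, 2.6667, -2.3333, -4.3333, 1.6667, 2.6667
Numerator Σ_{t=1}^{5}(y_t−ȳ)(y_{t+1}−ȳ) = 0.2222
Denominator Σ(y_t−ȳ)² = 41.3333
r_1 = 0.2222 / 41.3333 = 0.005

0.005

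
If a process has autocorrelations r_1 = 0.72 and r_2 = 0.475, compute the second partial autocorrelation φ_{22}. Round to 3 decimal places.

φ_{22} = (r_2 − r_1²) / (1 − r_1²)
r_1² = (0.72)² = 0.5184
Numerator = 0.475 − 0.5184 = -0.0434; denominator = 1 − 0.5184 = 0.4816
φ_{22} = -0.0434 / 0.4816 = -0.090

-0.090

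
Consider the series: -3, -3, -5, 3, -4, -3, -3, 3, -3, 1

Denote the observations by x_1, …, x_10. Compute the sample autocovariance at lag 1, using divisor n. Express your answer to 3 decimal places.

Mean x̄ = (-3 − 3 − 5 + 3 − 4 − 3 − 3 + 3 − 3 + 1)/10 = -1.7000
Σ_{t=1}^{9}(x_t−x̄)(x_{t+1}−x̄) = -31.3900
γ_1 = -31.3900 / 10 = -3.139

-3.139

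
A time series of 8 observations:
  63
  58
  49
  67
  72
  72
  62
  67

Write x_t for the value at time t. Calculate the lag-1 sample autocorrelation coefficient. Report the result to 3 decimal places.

Mean x̄ = (63 + 58 + 49 + 67 + 72 + 72 + 62 + 67)/8 = 63.7500
Σ(x_t−x̄)(x_{t+1}−x̄) = (4.3125) + (84.8125) + (-47.9375) + (26.8125) + (68.0625) + (-14.4375) + (-5.6875) = 115.9375
Denominator Σ(x_t−x̄)² = 411.5000
r_1 = 115.9375 / 411.5000 = 0.282

0.282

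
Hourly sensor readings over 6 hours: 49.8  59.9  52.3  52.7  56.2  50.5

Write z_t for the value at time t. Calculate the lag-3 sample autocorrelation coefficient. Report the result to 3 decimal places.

Mean z̄ = (49.8 + 59.9 + 52.3 + 52.7 + 56.2 + 50.5)/6 = 53.5667
Deviations from mean: -3.7667, 6.3333, -1.2667, -0.8667, 2.6333, -3.0667
Σ(z_t−z̄)(z_{t+3}−z̄) = (3.2644) + (16.6778) + (3.8844) = 23.8267
Denominator Σ(z_t−z̄)² = 72.9933
r_3 = 23.8267 / 72.9933 = 0.326

0.326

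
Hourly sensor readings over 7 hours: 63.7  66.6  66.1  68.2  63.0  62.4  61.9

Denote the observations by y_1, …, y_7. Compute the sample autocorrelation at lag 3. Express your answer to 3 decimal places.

-0.557

Mean ȳ = (63.7 + 66.6 + 66.1 + 68.2 + 63.0 + 62.4 + 61.9)/7 = 64.5571
Deviations from mean: -0.8571, 2.0429, 1.5429, 3.6429, -1.5571, -2.1571, -2.6571
Numerator Σ_{t=1}^{4}(y_t−ȳ)(y_{t+3}−ȳ) = -19.3112
Denominator Σ(y_t−ȳ)² = 34.6971
r_3 = -19.3112 / 34.6971 = -0.557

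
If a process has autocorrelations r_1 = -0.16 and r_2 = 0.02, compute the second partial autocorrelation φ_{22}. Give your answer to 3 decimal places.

-0.006

φ_{22} = (r_2 − r_1²) / (1 − r_1²)
r_1² = (-0.16)² = 0.0256
Numerator = 0.02 − 0.0256 = -0.0056; denominator = 1 − 0.0256 = 0.9744
φ_{22} = -0.0056 / 0.9744 = -0.006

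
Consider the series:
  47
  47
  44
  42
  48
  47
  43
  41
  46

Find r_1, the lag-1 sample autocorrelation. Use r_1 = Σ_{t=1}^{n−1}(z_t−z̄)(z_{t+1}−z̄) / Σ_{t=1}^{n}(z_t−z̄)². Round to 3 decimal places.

0.038

Mean z̄ = (47 + 47 + 44 + 42 + 48 + 47 + 43 + 41 + 46)/9 = 45.0000
Numerator Σ_{t=1}^{8}(z_t−z̄)(z_{t+1}−z̄) = 2.0000
Denominator Σ(z_t−z̄)² = 52.0000
r_1 = 2.0000 / 52.0000 = 0.038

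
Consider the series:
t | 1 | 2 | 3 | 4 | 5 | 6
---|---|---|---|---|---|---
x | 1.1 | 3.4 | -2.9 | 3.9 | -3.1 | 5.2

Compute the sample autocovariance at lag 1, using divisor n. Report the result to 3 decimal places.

Mean x̄ = (1.1 + 3.4 − 2.9 + 3.9 − 3.1 + 5.2)/6 = 1.2667
Deviations: -0.1667, 2.1333, -4.1667, 2.6333, -4.3667, 3.9333
Σ_{t=1}^{5}(x_t−x̄)(x_{t+1}−x̄) = -48.8911
γ_1 = -48.8911 / 6 = -8.149

-8.149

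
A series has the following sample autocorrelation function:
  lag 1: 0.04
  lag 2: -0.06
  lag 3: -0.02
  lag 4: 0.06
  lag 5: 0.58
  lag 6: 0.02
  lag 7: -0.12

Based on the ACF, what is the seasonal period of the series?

The largest autocorrelation is r_5 = 0.58; the remaining lags stay at or below 0.06.
The dominant spike at lag 5 indicates a seasonal period of 5.

5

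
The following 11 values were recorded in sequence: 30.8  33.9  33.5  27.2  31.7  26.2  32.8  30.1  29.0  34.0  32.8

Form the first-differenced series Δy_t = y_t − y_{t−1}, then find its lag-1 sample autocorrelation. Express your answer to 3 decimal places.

First differences Δy: 3.1, -0.4, -6.3, 4.5, -5.5, 6.6, -2.7, -1.1, 5.0, -1.2
Mean of differences = 0.2000
Numerator Σ(Δy_t−Δȳ)(Δy_{t+1}−Δȳ) = -114.5300
Denominator Σ(Δy_t−Δȳ)² = 178.0600
r_1(Δy) = -114.5300 / 178.0600 = -0.643

-0.643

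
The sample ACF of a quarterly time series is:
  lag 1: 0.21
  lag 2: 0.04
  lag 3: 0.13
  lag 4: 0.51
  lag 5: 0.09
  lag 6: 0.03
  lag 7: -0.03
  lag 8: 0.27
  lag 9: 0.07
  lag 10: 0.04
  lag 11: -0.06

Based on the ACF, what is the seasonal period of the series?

The largest autocorrelation is r_4 = 0.51, with a weaker echo at lag 8 (0.27); the remaining lags stay at or below 0.21. The elevated value at lag 1 (0.21), dropping to 0.04 at lag 2, reflects decaying short-term dependence rather than seasonality.
The dominant spike at lag 4 indicates a seasonal period of 4.

4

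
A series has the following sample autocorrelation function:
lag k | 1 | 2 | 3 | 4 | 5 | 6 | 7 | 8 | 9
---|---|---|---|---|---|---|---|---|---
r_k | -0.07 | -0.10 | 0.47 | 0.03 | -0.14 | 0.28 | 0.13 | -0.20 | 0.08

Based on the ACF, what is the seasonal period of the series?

3

The largest autocorrelation is r_3 = 0.47, with a weaker echo at lag 6 (0.28); the remaining lags stay at or below 0.13.
The dominant spike at lag 3 indicates a seasonal period of 3.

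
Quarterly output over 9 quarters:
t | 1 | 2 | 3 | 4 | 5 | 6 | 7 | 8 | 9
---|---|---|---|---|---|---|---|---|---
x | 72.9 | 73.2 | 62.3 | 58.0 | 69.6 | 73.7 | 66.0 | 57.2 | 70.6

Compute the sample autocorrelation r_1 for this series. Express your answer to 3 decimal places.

Mean x̄ = (72.9 + 73.2 + 62.3 + 58.0 + 69.6 + 73.7 + 66.0 + 57.2 + 70.6)/9 = 67.0556
Numerator Σ_{t=1}^{8}(x_t−x̄)(x_{t+1}−x̄) = 12.0769
Denominator Σ(x_t−x̄)² = 337.9622
r_1 = 12.0769 / 337.9622 = 0.036

0.036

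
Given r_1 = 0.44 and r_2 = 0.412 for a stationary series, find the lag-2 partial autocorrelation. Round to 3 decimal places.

0.271

φ_{22} = (r_2 − r_1²) / (1 − r_1²)
r_1² = (0.44)² = 0.1936
Numerator = 0.412 − 0.1936 = 0.2184; denominator = 1 − 0.1936 = 0.8064
φ_{22} = 0.2184 / 0.8064 = 0.271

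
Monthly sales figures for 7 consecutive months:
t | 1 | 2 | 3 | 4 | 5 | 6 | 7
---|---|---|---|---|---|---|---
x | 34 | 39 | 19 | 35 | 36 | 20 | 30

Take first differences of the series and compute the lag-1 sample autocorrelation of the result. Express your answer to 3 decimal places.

First differences Δx: 5, -20, 16, 1, -16, 10
Mean of differences = -0.6667
Numerator Σ(Δx_t−Δx̄)(Δx_{t+1}−Δx̄) = -593.1111
Denominator Σ(Δx_t−Δx̄)² = 1035.3333
r_1(Δx) = -593.1111 / 1035.3333 = -0.573

-0.573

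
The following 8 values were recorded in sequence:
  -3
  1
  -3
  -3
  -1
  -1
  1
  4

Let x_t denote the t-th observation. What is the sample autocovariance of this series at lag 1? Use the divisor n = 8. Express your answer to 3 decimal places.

0.732

Mean x̄ = (-3 + 1 − 3 − 3 − 1 − 1 + 1 + 4)/8 = -0.6250
Σ_{t=1}^{7}(x_t−x̄)(x_{t+1}−x̄) = 5.8594
γ_1 = 5.8594 / 8 = 0.732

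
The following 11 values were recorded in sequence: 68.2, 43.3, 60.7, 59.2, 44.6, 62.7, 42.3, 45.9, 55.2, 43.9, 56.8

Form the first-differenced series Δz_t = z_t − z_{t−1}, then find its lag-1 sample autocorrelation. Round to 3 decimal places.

First differences Δz: -24.9, 17.4, -1.5, -14.6, 18.1, -20.4, 3.6, 9.3, -11.3, 12.9
Mean of differences = -1.1400
Numerator Σ(Δz_t−Δz̄)(Δz_{t+1}−Δz̄) = -1362.3956
Denominator Σ(Δz_t−Δz̄)² = 2262.5040
r_1(Δz) = -1362.3956 / 2262.5040 = -0.602

-0.602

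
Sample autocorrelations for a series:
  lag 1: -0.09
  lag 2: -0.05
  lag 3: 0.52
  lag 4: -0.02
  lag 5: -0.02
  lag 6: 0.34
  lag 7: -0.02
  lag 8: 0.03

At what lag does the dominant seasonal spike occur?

The largest autocorrelation is r_3 = 0.52, with a weaker echo at lag 6 (0.34); the remaining lags stay at or below 0.03.
The dominant spike at lag 3 indicates a seasonal period of 3.

3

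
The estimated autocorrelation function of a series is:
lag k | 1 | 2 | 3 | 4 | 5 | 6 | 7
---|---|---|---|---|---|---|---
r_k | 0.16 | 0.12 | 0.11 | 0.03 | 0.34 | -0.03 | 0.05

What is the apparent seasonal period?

5

The largest autocorrelation is r_5 = 0.34; the remaining lags stay at or below 0.16.
The dominant spike at lag 5 indicates a seasonal period of 5.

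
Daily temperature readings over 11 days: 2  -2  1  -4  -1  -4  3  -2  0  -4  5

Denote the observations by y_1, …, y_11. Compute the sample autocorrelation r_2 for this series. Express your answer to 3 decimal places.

Mean ȳ = (2 − 2 + 1 − 4 − 1 − 4 + 3 − 2 + 0 − 4 + 5)/11 = -0.5455
Numerator Σ_{t=1}^{9}(y_t−ȳ)(y_{t+2}−ȳ) = 33.5868
Denominator Σ(y_t−ȳ)² = 92.7273
r_2 = 33.5868 / 92.7273 = 0.362

0.362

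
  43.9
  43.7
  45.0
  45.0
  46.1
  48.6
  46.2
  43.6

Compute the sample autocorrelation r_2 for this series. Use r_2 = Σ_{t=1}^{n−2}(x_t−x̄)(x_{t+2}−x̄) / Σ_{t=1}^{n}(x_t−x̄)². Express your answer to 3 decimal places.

Mean x̄ = (43.9 + 43.7 + 45.0 + 45.0 + 46.1 + 48.6 + 46.2 + 43.6)/8 = 45.2625
Deviations from mean: -1.3625, -1.5625, -0.2625, -0.2625, 0.8375, 3.3375, 0.9375, -1.6625
Σ(x_t−x̄)(x_{t+2}−x̄) = (0.3577) + (0.4102) + (-0.2198) + (-0.8761) + (0.7852) + (-5.5486) = -5.0916
Denominator Σ(x_t−x̄)² = 19.9188
r_2 = -5.0916 / 19.9188 = -0.256

-0.256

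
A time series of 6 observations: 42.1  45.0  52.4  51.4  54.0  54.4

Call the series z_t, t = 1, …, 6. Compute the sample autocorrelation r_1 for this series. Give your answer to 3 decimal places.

Mean z̄ = (42.1 + 45.0 + 52.4 + 51.4 + 54.0 + 54.4)/6 = 49.8833
Deviations from mean: -7.7833, -4.8833, 2.5167, 1.5167, 4.1167, 4.5167
Numerator Σ_{t=1}^{5}(z_t−z̄)(z_{t+1}−z̄) = 54.3731
Denominator Σ(z_t−z̄)² = 130.4083
r_1 = 54.3731 / 130.4083 = 0.417

0.417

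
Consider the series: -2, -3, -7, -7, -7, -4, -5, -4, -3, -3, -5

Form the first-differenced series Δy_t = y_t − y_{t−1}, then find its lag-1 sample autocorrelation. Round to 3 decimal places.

First differences Δy: -1, -4, 0, 0, 3, -1, 1, 1, 0, -2
Mean of differences = -0.3000
Numerator Σ(Δy_t−Δȳ)(Δy_{t+1}−Δȳ) = 0.9100
Denominator Σ(Δy_t−Δȳ)² = 32.1000
r_1(Δy) = 0.9100 / 32.1000 = 0.028

0.028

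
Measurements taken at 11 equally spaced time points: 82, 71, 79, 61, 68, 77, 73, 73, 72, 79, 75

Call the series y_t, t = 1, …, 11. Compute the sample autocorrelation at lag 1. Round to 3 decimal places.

Mean ȳ = (82 + 71 + 79 + 61 + 68 + 77 + 73 + 73 + 72 + 79 + 75)/11 = 73.6364
Numerator Σ_{t=1}^{10}(y_t−ȳ)(y_{t+1}−ȳ) = -53.8595
Denominator Σ(y_t−ȳ)² = 342.5455
r_1 = -53.8595 / 342.5455 = -0.157

-0.157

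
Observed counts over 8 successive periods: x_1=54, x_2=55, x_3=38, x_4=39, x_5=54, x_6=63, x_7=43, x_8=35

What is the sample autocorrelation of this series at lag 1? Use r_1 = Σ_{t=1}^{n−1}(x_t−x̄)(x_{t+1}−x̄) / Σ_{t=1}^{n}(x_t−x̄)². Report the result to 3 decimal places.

0.124

Mean x̄ = (54 + 55 + 38 + 39 + 54 + 63 + 43 + 35)/8 = 47.6250
Deviations from mean: 6.3750, 7.3750, -9.6250, -8.6250, 6.3750, 15.3750, -4.6250, -12.6250
Σ(x_t−x̄)(x_{t+1}−x̄) = (47.0156) + (-70.9844) + (83.0156) + (-54.9844) + (98.0156) + (-71.1094) + (58.3906) = 89.3594
Denominator Σ(x_t−x̄)² = 719.8750
r_1 = 89.3594 / 719.8750 = 0.124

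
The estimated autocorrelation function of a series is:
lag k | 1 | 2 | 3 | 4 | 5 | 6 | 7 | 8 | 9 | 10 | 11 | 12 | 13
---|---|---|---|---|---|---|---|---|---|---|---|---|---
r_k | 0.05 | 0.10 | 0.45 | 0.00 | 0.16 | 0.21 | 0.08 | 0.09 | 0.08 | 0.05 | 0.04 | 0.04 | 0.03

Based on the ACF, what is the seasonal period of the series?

The largest autocorrelation is r_3 = 0.45, with a weaker echo at lag 6 (0.21); the remaining lags stay at or below 0.16.
The dominant spike at lag 3 indicates a seasonal period of 3.

3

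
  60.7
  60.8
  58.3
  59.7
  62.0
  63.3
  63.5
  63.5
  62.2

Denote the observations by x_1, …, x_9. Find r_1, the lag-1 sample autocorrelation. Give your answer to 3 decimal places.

0.660

Mean x̄ = (60.7 + 60.8 + 58.3 + 59.7 + 62.0 + 63.3 + 63.5 + 63.5 + 62.2)/9 = 61.5556
Numerator Σ_{t=1}^{8}(x_t−x̄)(x_{t+1}−x̄) = 17.5236
Denominator Σ(x_t−x̄)² = 26.5622
r_1 = 17.5236 / 26.5622 = 0.660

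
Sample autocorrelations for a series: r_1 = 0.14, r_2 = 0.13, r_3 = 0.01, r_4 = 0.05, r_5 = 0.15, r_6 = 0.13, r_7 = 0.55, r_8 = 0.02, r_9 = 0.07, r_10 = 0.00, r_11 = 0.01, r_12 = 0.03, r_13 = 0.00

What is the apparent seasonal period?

The largest autocorrelation is r_7 = 0.55; the remaining lags stay at or below 0.15.
The dominant spike at lag 7 indicates a seasonal period of 7.

7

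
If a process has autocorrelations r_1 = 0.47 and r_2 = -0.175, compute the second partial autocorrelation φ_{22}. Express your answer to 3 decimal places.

-0.508

φ_{22} = (r_2 − r_1²) / (1 − r_1²)
r_1² = (0.47)² = 0.2209
Numerator = -0.175 − 0.2209 = -0.3959; denominator = 1 − 0.2209 = 0.7791
φ_{22} = -0.3959 / 0.7791 = -0.508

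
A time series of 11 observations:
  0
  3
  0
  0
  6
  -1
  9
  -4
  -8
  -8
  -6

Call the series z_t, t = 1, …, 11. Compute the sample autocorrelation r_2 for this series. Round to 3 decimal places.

Mean z̄ = (0 + 3 + 0 + 0 + 6 − 1 + 9 − 4 − 8 − 8 − 6)/11 = -0.8182
Numerator Σ_{t=1}^{9}(z_t−z̄)(z_{t+2}−z̄) = 66.2975
Denominator Σ(z_t−z̄)² = 299.6364
r_2 = 66.2975 / 299.6364 = 0.221

0.221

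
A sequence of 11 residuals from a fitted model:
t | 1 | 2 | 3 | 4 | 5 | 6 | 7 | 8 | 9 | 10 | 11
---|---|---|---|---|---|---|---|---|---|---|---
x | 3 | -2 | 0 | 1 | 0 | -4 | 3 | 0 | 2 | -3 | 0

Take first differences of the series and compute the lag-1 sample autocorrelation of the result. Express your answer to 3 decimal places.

-0.601

First differences Δx: -5, 2, 1, -1, -4, 7, -3, 2, -5, 3
Mean of differences = -0.3000
Numerator Σ(Δx_t−Δx̄)(Δx_{t+1}−Δx̄) = -85.3900
Denominator Σ(Δx_t−Δx̄)² = 142.1000
r_1(Δx) = -85.3900 / 142.1000 = -0.601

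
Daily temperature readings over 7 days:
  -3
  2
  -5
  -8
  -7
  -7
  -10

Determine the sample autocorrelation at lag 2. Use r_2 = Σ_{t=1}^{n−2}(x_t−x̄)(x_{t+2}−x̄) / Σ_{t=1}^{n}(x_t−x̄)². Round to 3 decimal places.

Mean x̄ = (-3 + 2 − 5 − 8 − 7 − 7 − 10)/7 = -5.4286
Deviations from mean: 2.4286, 7.4286, 0.4286, -2.5714, -1.5714, -1.5714, -4.5714
Σ(x_t−x̄)(x_{t+2}−x̄) = (1.0408) + (-19.1020) + (-0.6735) + (4.0408) + (7.1837) = -7.5102
Denominator Σ(x_t−x̄)² = 93.7143
r_2 = -7.5102 / 93.7143 = -0.080

-0.080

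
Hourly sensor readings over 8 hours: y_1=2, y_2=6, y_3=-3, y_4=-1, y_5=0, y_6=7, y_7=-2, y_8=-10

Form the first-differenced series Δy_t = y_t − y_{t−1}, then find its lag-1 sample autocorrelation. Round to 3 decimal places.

-0.191

First differences Δy: 4, -9, 2, 1, 7, -9, -8
Mean of differences = -1.7143
Numerator Σ(Δy_t−Δȳ)(Δy_{t+1}−Δȳ) = -52.6531
Denominator Σ(Δy_t−Δȳ)² = 275.4286
r_1(Δy) = -52.6531 / 275.4286 = -0.191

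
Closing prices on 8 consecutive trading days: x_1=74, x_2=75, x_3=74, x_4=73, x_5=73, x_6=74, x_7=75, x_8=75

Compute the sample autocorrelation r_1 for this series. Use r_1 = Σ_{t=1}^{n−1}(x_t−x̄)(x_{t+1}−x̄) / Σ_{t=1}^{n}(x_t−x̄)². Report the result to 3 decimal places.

Mean x̄ = (74 + 75 + 74 + 73 + 73 + 74 + 75 + 75)/8 = 74.1250
Σ(x_t−x̄)(x_{t+1}−x̄) = (-0.1094) + (-0.1094) + (0.1406) + (1.2656) + (0.1406) + (-0.1094) + (0.7656) = 1.9844
Denominator Σ(x_t−x̄)² = 4.8750
r_1 = 1.9844 / 4.8750 = 0.407

0.407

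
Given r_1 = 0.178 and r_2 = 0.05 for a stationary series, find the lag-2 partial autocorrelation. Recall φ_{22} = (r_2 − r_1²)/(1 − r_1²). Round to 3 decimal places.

φ_{22} = (r_2 − r_1²) / (1 − r_1²)
r_1² = (0.178)² = 0.031684
Numerator = 0.05 − 0.0317 = 0.0183; denominator = 1 − 0.0317 = 0.9683
φ_{22} = 0.0183 / 0.9683 = 0.019

0.019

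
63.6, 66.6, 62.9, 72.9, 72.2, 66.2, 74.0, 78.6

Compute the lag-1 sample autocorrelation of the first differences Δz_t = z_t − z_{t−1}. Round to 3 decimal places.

-0.394

First differences Δz: 3.0, -3.7, 10.0, -0.7, -6.0, 7.8, 4.6
Mean of differences = 2.1429
Numerator Σ(Δz_t−Δz̄)(Δz_{t+1}−Δz̄) = -82.2690
Denominator Σ(Δz_t−Δz̄)² = 209.0371
r_1(Δz) = -82.2690 / 209.0371 = -0.394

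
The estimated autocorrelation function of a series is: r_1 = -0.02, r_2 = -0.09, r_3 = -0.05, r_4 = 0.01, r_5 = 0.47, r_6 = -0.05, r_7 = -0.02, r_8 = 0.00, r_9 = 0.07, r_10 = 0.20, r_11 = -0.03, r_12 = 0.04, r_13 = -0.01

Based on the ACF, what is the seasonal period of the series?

5

The largest autocorrelation is r_5 = 0.47, with a weaker echo at lag 10 (0.20); the remaining lags stay at or below 0.07.
The dominant spike at lag 5 indicates a seasonal period of 5.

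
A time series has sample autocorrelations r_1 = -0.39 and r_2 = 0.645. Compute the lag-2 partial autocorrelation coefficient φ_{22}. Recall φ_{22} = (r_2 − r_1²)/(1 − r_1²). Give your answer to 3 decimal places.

0.581

φ_{22} = (r_2 − r_1²) / (1 − r_1²)
r_1² = (-0.39)² = 0.1521
Numerator = 0.645 − 0.1521 = 0.4929; denominator = 1 − 0.1521 = 0.8479
φ_{22} = 0.4929 / 0.8479 = 0.581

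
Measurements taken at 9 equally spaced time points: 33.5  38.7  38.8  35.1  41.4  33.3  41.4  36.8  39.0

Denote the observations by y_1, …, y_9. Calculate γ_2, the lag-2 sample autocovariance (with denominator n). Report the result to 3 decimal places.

3.436

Mean ȳ = (33.5 + 38.7 + 38.8 + 35.1 + 41.4 + 33.3 + 41.4 + 36.8 + 39.0)/9 = 37.5556
Σ_{t=1}^{7}(y_t−ȳ)(y_{t+2}−ȳ) = 30.9249
γ_2 = 30.9249 / 9 = 3.436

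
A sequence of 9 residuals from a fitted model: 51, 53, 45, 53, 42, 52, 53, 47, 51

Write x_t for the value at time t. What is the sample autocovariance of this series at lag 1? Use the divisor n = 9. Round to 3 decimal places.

-8.309

Mean x̄ = (51 + 53 + 45 + 53 + 42 + 52 + 53 + 47 + 51)/9 = 49.6667
Σ_{t=1}^{8}(x_t−x̄)(x_{t+1}−x̄) = -74.7778
γ_1 = -74.7778 / 9 = -8.309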